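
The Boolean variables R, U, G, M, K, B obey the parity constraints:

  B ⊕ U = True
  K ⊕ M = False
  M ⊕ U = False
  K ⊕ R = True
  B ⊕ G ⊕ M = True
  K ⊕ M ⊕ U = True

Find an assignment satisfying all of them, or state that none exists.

R = False, U = True, G = False, M = True, K = True, B = False

B ⊕ U = F ⊕ T = True ✓
K ⊕ M = T ⊕ T = False ✓
M ⊕ U = T ⊕ T = False ✓
K ⊕ R = T ⊕ F = True ✓
B ⊕ G ⊕ M = F ⊕ F ⊕ T = True ✓
K ⊕ M ⊕ U = T ⊕ T ⊕ T = True ✓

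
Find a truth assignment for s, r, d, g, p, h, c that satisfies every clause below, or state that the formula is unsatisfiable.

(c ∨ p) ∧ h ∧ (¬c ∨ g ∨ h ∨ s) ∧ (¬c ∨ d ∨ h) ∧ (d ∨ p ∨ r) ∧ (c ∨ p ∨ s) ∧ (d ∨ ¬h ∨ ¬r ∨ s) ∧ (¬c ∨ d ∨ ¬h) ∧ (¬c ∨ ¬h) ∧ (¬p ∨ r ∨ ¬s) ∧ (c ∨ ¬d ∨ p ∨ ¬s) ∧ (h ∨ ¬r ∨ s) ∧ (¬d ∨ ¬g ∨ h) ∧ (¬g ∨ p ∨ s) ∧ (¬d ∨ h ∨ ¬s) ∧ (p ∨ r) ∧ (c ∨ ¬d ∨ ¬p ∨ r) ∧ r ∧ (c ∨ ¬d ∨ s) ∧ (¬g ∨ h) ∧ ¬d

Unit clause (h) forces h = True.
In (¬c ∨ ¬h) only ¬c is left, so c = False.
Unit clause (r) forces r = True.
Unit clause (¬d) forces d = False.
In (c ∨ p) only p is left, so p = True.
In (d ∨ ¬h ∨ ¬r ∨ s) only s is left, so s = True.
Set g = True.
All clauses satisfied.

s = True, r = True, d = False, g = True, p = True, h = True, c = False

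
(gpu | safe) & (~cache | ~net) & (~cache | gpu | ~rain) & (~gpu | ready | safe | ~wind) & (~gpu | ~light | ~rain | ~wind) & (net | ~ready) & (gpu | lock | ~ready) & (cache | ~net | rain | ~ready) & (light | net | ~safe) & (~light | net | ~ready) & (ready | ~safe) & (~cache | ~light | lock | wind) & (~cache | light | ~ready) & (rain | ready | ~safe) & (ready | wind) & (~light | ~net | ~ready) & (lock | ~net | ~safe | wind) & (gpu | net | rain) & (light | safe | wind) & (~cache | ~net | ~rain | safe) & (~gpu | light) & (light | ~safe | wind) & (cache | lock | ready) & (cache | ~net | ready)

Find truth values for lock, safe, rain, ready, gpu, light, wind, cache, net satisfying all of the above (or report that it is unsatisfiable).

lock=T, safe=T, rain=T, ready=T, gpu=F, light=F, wind=T, cache=F, net=T

Set lock = True.
Set safe = True.
  then (ready | ~safe) forces ready = True.
  then (net | ~ready) forces net = True.
  then (~light | ~net | ~ready) forces light = False.
  then (~gpu | light) forces gpu = False.
  then (light | ~safe | wind) forces wind = True.
  then (~cache | ~net) forces cache = False.
  then (cache | ~net | rain | ~ready) forces rain = True.
All clauses satisfied.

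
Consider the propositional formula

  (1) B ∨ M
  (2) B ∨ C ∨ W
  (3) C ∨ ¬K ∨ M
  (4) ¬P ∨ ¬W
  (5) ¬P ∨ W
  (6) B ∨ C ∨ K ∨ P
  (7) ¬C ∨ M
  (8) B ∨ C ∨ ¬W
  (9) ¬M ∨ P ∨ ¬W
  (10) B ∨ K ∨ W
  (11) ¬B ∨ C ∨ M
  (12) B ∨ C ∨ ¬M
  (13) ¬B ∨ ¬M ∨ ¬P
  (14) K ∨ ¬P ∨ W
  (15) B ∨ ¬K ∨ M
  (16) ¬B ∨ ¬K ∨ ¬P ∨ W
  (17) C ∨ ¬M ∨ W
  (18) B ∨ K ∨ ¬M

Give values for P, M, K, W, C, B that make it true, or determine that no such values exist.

Try P = True:
  (¬P ∨ ¬W) forces W = False.
  clause (¬P ∨ W) is falsified — backtrack.
So P = False.
Try M = False:
  (B ∨ M) forces B = True.
  (¬C ∨ M) forces C = False.
  clause (¬B ∨ C ∨ M) is falsified — backtrack.
So M = True.
  then (¬M ∨ P ∨ ¬W) forces W = False.
  then (C ∨ ¬M ∨ W) forces C = True.
Set K = True.
Set B = False.
All clauses satisfied.

P=F, M=T, K=T, W=F, C=T, B=F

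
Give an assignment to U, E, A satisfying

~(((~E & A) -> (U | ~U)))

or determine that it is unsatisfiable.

Unsatisfiable — no assignment works.

Case U = True: the formula becomes ~(((~E & A) -> True)) = False.
Case U = False: the formula becomes ~(((~E & A) -> True)) = False.
Both cases fail — unsatisfiable.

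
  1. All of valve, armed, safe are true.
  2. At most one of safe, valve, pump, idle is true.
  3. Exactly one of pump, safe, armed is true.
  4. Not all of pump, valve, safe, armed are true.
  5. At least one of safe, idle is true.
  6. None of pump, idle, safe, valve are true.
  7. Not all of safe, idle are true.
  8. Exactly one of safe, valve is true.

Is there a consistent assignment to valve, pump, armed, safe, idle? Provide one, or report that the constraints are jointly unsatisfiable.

Case valve = True:
  Constraint (6) is violated (valve=T) — contradiction.
Case valve = False:
  Constraint (1) is violated (valve=F) — contradiction.
Both cases fail — unsatisfiable.

UNSATISFIABLE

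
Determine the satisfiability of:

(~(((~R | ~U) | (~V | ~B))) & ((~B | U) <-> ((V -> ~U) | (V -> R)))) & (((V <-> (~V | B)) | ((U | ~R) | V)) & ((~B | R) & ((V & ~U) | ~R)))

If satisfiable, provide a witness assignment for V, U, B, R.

No satisfying assignment exists.

Case U = True: the formula simplifies to (~((~R | (~V | ~B))) & (~V | (V -> R))) & ((~B | R) & ~R).
  R = True: the conjunct ~R is False.
  R = False: the conjunct ~((~R | (~V | ~B))) becomes ~((True | (~V | ~B))) = False.
Case U = False: the conjunct ~(((~R | ~U) | (~V | ~B))) becomes ~((True | (~V | ~B))) = False.
Both cases fail — unsatisfiable.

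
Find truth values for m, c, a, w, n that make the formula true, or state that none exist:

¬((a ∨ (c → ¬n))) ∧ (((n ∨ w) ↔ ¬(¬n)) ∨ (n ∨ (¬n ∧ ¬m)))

m = False; c = True; a = False; w = True; n = True

  ¬((a ∨ (c → ¬n))) = True
    a ∨ (c → ¬n) = False
      c → ¬n = False
        ¬n = False
  ((n ∨ w) ↔ ¬(¬n)) ∨ (n ∨ (¬n ∧ ¬m)) = True
    (n ∨ w) ↔ ¬(¬n) = True
      n ∨ w = True
      ¬(¬n) = True
        ¬n = False
    n ∨ (¬n ∧ ¬m) = True
      ¬n ∧ ¬m = False
        ¬n = False
        ¬m = True
Both conjuncts True, so the formula holds.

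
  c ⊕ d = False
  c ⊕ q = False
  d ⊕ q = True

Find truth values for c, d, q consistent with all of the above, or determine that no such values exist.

The formula is unsatisfiable.

Adding constraints 1, 2, 3 mod 2: every variable appears an even number of times on the left, so the left side is 0.
But the right sides sum to 1 (mod 2). 0 ≠ 1 — the system is inconsistent.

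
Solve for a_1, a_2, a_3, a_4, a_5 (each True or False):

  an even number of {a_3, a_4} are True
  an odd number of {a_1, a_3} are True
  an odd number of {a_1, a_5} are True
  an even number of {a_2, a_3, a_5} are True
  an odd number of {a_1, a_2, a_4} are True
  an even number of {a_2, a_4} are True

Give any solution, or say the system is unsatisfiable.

a_1 = True, a_2 = False, a_3 = False, a_4 = False, a_5 = False

{a_3, a_4}: 0 true → even ✓
{a_1, a_3}: 1 true → odd ✓
{a_1, a_5}: 1 true → odd ✓
{a_2, a_3, a_5}: 0 true → even ✓
{a_1, a_2, a_4}: 1 true → odd ✓
{a_2, a_4}: 0 true → even ✓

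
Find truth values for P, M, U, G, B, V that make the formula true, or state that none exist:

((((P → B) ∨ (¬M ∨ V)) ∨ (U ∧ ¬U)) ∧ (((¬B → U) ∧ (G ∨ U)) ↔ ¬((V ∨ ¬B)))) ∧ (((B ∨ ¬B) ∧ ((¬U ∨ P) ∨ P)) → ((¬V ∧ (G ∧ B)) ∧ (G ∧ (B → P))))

P: True; M: True; U: False; G: True; B: True; V: False

  (((P → B) ∨ (¬M ∨ V)) ∨ (U ∧ ¬U)) ∧ (((¬B → U) ∧ (G ∨ U)) ↔ ¬((V ∨ ¬B))) = True
    ((P → B) ∨ (¬M ∨ V)) ∨ (U ∧ ¬U) = True
      (P → B) ∨ (¬M ∨ V) = True
        P → B = True
        ¬M ∨ V = False
          ¬M = False
      U ∧ ¬U = False
        ¬U = True
    ((¬B → U) ∧ (G ∨ U)) ↔ ¬((V ∨ ¬B)) = True
      (¬B → U) ∧ (G ∨ U) = True
        ¬B → U = True
          ¬B = False
        G ∨ U = True
      ¬((V ∨ ¬B)) = True
        V ∨ ¬B = False
          ¬B = False
  ((B ∨ ¬B) ∧ ((¬U ∨ P) ∨ P)) → ((¬V ∧ (G ∧ B)) ∧ (G ∧ (B → P))) = True
    (B ∨ ¬B) ∧ ((¬U ∨ P) ∨ P) = True
      B ∨ ¬B = True
        ¬B = False
      (¬U ∨ P) ∨ P = True
        ¬U ∨ P = True
          ¬U = True
    (¬V ∧ (G ∧ B)) ∧ (G ∧ (B → P)) = True
      ¬V ∧ (G ∧ B) = True
        ¬V = True
        G ∧ B = True
      G ∧ (B → P) = True
        B → P = True
Both conjuncts True, so the formula holds.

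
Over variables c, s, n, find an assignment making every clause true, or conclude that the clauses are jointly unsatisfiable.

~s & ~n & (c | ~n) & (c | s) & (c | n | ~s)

Unit clause (~s) forces s = False.
Unit clause (~n) forces n = False.
In (c | s) only c is left, so c = True.
Check each clause:
  (~s): ~s holds.
  (~n): ~n holds.
  (c | ~n): c holds.
  (c | s): c holds.
  (c | n | ~s): c holds.
All clauses satisfied.

c = True, s = False, n = False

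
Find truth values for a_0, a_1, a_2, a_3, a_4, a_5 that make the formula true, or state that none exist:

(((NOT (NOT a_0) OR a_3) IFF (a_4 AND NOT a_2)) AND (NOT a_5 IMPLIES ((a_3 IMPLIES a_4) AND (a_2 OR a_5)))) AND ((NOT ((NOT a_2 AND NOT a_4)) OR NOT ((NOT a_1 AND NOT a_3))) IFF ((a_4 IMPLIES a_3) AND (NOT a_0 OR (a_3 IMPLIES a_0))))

a_0: True; a_1: True; a_2: False; a_3: True; a_4: True; a_5: True

  ((NOT (NOT a_0) OR a_3) IFF (a_4 AND NOT a_2)) AND (NOT a_5 IMPLIES ((a_3 IMPLIES a_4) AND (a_2 OR a_5))) = True
    (NOT (NOT a_0) OR a_3) IFF (a_4 AND NOT a_2) = True
      NOT (NOT a_0) OR a_3 = True
        NOT (NOT a_0) = True
          NOT a_0 = False
      a_4 AND NOT a_2 = True
        NOT a_2 = True
    NOT a_5 IMPLIES ((a_3 IMPLIES a_4) AND (a_2 OR a_5)) = True
      NOT a_5 = False
      (a_3 IMPLIES a_4) AND (a_2 OR a_5) = True
        a_3 IMPLIES a_4 = True
        a_2 OR a_5 = True
  (NOT ((NOT a_2 AND NOT a_4)) OR NOT ((NOT a_1 AND NOT a_3))) IFF ((a_4 IMPLIES a_3) AND (NOT a_0 OR (a_3 IMPLIES a_0))) = True
    NOT ((NOT a_2 AND NOT a_4)) OR NOT ((NOT a_1 AND NOT a_3)) = True
      NOT ((NOT a_2 AND NOT a_4)) = True
        NOT a_2 AND NOT a_4 = False
          NOT a_2 = True
          NOT a_4 = False
      NOT ((NOT a_1 AND NOT a_3)) = True
        NOT a_1 AND NOT a_3 = False
          NOT a_1 = False
          NOT a_3 = False
    (a_4 IMPLIES a_3) AND (NOT a_0 OR (a_3 IMPLIES a_0)) = True
      a_4 IMPLIES a_3 = True
      NOT a_0 OR (a_3 IMPLIES a_0) = True
        NOT a_0 = False
        a_3 IMPLIES a_0 = True
Both conjuncts True, so the formula holds.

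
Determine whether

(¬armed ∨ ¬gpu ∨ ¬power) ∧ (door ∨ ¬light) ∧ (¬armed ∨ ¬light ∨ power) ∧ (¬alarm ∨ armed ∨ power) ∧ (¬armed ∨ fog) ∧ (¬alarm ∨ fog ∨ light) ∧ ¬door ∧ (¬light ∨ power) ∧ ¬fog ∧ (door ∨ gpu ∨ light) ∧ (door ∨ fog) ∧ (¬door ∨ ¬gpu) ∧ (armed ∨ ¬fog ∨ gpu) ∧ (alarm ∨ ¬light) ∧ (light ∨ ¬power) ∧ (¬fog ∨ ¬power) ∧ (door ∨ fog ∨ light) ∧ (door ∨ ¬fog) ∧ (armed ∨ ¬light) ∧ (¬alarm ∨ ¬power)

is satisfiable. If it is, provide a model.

Unsatisfiable — no assignment works.

Case fog = True:
  Clause (¬fog) is falsified — contradiction.
Case fog = False:
  (¬armed ∨ fog) forces armed = False.
  (¬door) forces door = False.
  Clause (door ∨ fog) is falsified — contradiction.
Both cases fail, so the formula is unsatisfiable.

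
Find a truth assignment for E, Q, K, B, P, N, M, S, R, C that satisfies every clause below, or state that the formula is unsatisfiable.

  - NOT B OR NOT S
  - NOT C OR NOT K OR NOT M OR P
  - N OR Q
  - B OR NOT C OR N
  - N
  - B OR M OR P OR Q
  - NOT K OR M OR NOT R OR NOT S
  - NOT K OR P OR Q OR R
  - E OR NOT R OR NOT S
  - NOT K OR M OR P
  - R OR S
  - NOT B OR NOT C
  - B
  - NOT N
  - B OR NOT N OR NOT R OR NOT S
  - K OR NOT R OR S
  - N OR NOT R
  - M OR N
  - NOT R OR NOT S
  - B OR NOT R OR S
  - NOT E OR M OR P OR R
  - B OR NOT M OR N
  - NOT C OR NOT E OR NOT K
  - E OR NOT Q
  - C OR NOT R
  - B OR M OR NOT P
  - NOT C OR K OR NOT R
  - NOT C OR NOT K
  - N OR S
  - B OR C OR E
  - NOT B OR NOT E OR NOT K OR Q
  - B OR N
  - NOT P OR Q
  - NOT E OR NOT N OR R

Case N = True:
  Clause (NOT N) is falsified — contradiction.
Case N = False:
  Clause (N) is falsified — contradiction.
Both cases fail, so the formula is unsatisfiable.

Unsatisfiable — no assignment works.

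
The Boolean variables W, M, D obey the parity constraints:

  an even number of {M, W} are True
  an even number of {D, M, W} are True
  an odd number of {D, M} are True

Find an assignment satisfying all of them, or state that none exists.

W = True; M = True; D = False

{M, W}: 2 true → even ✓
{D, M, W}: 2 true → even ✓
{D, M}: 1 true → odd ✓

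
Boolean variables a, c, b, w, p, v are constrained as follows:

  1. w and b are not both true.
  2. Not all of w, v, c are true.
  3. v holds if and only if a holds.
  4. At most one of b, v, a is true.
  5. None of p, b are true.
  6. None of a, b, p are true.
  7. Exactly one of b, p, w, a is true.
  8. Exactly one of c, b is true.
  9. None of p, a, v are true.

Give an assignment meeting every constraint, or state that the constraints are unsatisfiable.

a=F; c=T; b=F; w=T; p=F; v=F

  (1) w=T, b=F — not both ✓
  (2) {w, v, c}: 2/3 true — not all ✓
  (3) v=F, a=F — same ✓
  (4) {b, v, a}: 0 true — at most one ✓
  (5) {p, b}: 0 true — none ✓
  (6) {a, b, p}: 0 true — none ✓
  (7) {b, p, w, a}: 1 true — exactly one ✓
  (8) {c, b}: 1 true — exactly one ✓
  (9) {p, a, v}: 0 true — none ✓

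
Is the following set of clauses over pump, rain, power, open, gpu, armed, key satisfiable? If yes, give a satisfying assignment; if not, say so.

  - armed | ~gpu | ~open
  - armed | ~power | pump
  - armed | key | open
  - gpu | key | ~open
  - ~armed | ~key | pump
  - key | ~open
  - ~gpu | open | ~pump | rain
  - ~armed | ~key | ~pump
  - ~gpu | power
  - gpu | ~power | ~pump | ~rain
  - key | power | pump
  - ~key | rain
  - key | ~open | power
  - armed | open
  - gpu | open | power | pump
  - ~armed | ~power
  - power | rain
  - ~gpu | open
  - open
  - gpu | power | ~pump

pump = False; rain = True; power = False; open = True; gpu = False; armed = False; key = True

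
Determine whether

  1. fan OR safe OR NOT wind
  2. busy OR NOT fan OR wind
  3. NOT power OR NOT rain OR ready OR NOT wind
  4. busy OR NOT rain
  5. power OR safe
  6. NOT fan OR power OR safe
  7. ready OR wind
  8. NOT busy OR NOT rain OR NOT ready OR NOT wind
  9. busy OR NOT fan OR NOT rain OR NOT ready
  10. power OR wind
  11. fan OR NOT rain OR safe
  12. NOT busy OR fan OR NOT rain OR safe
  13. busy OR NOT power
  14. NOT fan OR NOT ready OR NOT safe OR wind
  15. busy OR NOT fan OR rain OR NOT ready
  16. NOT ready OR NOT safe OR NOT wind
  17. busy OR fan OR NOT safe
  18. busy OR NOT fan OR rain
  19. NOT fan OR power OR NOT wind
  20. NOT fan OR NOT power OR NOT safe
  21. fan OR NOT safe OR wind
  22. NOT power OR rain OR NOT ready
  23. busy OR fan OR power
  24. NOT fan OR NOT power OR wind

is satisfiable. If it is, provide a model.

Set power = True.
  then (busy OR NOT power) forces busy = True.
Try ready = True:
  (NOT power OR rain OR NOT ready) forces rain = True.
  (NOT busy OR NOT rain OR NOT ready OR NOT wind) forces wind = False.
  (NOT fan OR NOT power OR wind) forces fan = False.
  (fan OR NOT rain OR safe) forces safe = True.
  clause (fan OR NOT safe OR wind) is falsified — backtrack.
So ready = False.
  then (ready OR wind) forces wind = True.
  then (NOT power OR NOT rain OR ready OR NOT wind) forces rain = False.
Set fan = True.
  then (NOT fan OR NOT power OR NOT safe) forces safe = False.
All clauses satisfied.

power: True, ready: False, rain: False, fan: True, busy: True, wind: True, safe: False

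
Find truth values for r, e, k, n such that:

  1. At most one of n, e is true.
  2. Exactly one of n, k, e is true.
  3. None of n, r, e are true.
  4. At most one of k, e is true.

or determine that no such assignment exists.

r=F, e=F, k=T, n=F

  (1) {n, e}: 0 true — at most one ✓
  (2) {n, k, e}: 1 true — exactly one ✓
  (3) {n, r, e}: 0 true — none ✓
  (4) {k, e}: 1 true — at most one ✓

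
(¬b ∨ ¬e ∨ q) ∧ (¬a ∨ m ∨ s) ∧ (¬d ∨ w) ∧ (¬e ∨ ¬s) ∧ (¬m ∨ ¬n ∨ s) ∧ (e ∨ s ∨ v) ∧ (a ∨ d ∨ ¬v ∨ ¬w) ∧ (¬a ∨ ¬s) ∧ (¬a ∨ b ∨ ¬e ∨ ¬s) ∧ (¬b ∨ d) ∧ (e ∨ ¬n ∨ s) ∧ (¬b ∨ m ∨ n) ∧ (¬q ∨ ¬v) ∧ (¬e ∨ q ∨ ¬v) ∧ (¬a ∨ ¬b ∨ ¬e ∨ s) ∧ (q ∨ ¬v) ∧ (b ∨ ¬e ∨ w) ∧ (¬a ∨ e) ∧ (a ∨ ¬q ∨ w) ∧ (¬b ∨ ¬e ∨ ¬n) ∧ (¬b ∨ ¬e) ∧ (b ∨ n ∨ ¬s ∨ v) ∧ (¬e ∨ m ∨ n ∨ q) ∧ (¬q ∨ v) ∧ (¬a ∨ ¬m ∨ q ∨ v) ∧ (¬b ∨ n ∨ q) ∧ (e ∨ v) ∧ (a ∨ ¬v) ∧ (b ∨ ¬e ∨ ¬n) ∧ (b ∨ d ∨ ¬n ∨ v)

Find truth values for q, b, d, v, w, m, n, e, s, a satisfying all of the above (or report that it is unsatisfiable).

Try q = True:
  (¬q ∨ ¬v) forces v = False.
  clause (¬q ∨ v) is falsified — backtrack.
So q = False.
  then (q ∨ ¬v) forces v = False.
  then (e ∨ v) forces e = True.
  then (¬b ∨ ¬e ∨ q) forces b = False.
  then (¬e ∨ ¬s) forces s = False.
  then (b ∨ ¬e ∨ w) forces w = True.
  then (b ∨ ¬e ∨ ¬n) forces n = False.
  then (¬e ∨ m ∨ n ∨ q) forces m = True.
  then (¬a ∨ ¬m ∨ q ∨ v) forces a = False.
Set d = False.
All clauses satisfied.

q: False, b: False, d: False, v: False, w: True, m: True, n: False, e: True, s: False, a: False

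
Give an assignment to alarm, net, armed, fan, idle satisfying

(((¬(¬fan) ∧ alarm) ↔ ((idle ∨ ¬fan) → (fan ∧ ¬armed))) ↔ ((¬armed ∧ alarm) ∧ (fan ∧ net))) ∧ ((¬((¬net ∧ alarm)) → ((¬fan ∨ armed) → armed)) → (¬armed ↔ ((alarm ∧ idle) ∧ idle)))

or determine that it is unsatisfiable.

alarm: True; net: True; armed: False; fan: True; idle: True

  ((¬(¬fan) ∧ alarm) ↔ ((idle ∨ ¬fan) → (fan ∧ ¬armed))) ↔ ((¬armed ∧ alarm) ∧ (fan ∧ net)) = True
    (¬(¬fan) ∧ alarm) ↔ ((idle ∨ ¬fan) → (fan ∧ ¬armed)) = True
      ¬(¬fan) ∧ alarm = True
        ¬(¬fan) = True
          ¬fan = False
      (idle ∨ ¬fan) → (fan ∧ ¬armed) = True
        idle ∨ ¬fan = True
          ¬fan = False
        fan ∧ ¬armed = True
          ¬armed = True
    (¬armed ∧ alarm) ∧ (fan ∧ net) = True
      ¬armed ∧ alarm = True
        ¬armed = True
      fan ∧ net = True
  (¬((¬net ∧ alarm)) → ((¬fan ∨ armed) → armed)) → (¬armed ↔ ((alarm ∧ idle) ∧ idle)) = True
    ¬((¬net ∧ alarm)) → ((¬fan ∨ armed) → armed) = True
      ¬((¬net ∧ alarm)) = True
        ¬net ∧ alarm = False
          ¬net = False
      (¬fan ∨ armed) → armed = True
        ¬fan ∨ armed = False
          ¬fan = False
    ¬armed ↔ ((alarm ∧ idle) ∧ idle) = True
      ¬armed = True
      (alarm ∧ idle) ∧ idle = True
        alarm ∧ idle = True
Both conjuncts True, so the formula holds.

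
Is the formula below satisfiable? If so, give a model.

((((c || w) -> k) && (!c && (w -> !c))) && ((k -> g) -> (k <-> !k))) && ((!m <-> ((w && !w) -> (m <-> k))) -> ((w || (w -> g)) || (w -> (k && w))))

g=F, k=T, c=F, w=T, m=T

  (((c || w) -> k) && (!c && (w -> !c))) && ((k -> g) -> (k <-> !k)) = True
    ((c || w) -> k) && (!c && (w -> !c)) = True
      (c || w) -> k = True
        c || w = True
      !c && (w -> !c) = True
        !c = True
        w -> !c = True
          !c = True
    (k -> g) -> (k <-> !k) = True
      k -> g = False
      k <-> !k = False
        !k = False
  (!m <-> ((w && !w) -> (m <-> k))) -> ((w || (w -> g)) || (w -> (k && w))) = True
    !m <-> ((w && !w) -> (m <-> k)) = False
      !m = False
      (w && !w) -> (m <-> k) = True
        w && !w = False
          !w = False
        m <-> k = True
    (w || (w -> g)) || (w -> (k && w)) = True
      w || (w -> g) = True
        w -> g = False
      w -> (k && w) = True
        k && w = True
Both conjuncts True, so the formula holds.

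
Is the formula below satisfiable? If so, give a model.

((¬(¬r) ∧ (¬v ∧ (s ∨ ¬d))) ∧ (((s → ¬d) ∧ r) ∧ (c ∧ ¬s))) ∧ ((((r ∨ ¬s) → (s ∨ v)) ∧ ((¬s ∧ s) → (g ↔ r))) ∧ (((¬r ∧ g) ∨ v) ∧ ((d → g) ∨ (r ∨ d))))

Unsatisfiable — no assignment works.

Case s = True: the conjunct ¬s is False.
Case s = False: the formula simplifies to ((¬(¬r) ∧ (¬v ∧ ¬d)) ∧ (r ∧ c)) ∧ (v ∧ (((¬r ∧ g) ∨ v) ∧ ((d → g) ∨ (r ∨ d)))).
  v = True: the conjunct ¬v is False.
  v = False: the conjunct v is False.
Both cases fail — unsatisfiable.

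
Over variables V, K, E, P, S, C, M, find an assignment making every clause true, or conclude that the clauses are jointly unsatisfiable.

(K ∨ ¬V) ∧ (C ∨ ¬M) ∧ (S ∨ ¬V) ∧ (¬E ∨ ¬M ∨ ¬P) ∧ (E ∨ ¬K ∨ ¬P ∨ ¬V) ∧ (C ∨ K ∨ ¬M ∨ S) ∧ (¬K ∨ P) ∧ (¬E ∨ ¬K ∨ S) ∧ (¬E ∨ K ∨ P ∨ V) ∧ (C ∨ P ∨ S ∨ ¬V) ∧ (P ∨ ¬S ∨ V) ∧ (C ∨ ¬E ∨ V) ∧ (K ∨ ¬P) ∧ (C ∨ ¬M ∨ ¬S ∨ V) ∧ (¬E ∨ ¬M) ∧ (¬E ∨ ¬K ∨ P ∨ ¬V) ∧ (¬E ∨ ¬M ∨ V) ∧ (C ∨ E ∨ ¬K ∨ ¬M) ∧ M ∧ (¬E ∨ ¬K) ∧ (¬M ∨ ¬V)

V=F, K=T, E=F, P=T, S=T, C=T, M=T

Unit clause (M) forces M = True.
In (¬M ∨ ¬V) only ¬V is left, so V = False.
In (C ∨ ¬M) only C is left, so C = True.
In (¬E ∨ ¬M) only ¬E is left, so E = False.
Set K = True.
  then (¬K ∨ P) forces P = True.
Set S = True.
All clauses satisfied.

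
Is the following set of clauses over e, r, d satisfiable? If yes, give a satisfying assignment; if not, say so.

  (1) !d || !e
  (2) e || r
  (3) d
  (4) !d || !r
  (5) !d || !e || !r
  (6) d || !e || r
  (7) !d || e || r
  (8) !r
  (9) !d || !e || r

Case e = True:
  (!d || !e) forces d = False.
  Clause (d) is falsified — contradiction.
Case e = False:
  (e || r) forces r = True.
  Clause (!r) is falsified — contradiction.
Both cases fail, so the formula is unsatisfiable.

No satisfying assignment exists.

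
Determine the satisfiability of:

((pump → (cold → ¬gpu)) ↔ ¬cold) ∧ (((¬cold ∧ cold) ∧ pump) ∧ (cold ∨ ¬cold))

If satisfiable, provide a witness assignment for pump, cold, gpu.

No satisfying assignment exists.

Case cold = True: the conjunct ¬cold is False.
Case cold = False: the conjunct cold is False.
Both cases fail — unsatisfiable.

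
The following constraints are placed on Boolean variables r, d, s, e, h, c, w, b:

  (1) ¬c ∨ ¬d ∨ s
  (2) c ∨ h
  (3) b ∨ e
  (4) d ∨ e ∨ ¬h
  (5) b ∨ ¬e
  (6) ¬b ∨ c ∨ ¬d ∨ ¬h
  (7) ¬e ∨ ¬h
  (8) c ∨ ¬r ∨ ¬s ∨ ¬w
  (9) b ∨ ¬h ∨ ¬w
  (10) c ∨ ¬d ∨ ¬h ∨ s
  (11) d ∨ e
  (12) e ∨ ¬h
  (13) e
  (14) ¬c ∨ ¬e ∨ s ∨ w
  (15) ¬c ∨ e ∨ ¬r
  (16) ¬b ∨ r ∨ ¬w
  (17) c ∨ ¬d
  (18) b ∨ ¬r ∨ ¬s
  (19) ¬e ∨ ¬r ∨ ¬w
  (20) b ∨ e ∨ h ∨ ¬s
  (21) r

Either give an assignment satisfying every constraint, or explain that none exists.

Unit clause (e) forces e = True.
Unit clause (r) forces r = True.
In (b ∨ ¬e) only b is left, so b = True.
In (¬e ∨ ¬h) only ¬h is left, so h = False.
In (¬e ∨ ¬r ∨ ¬w) only ¬w is left, so w = False.
In (c ∨ h) only c is left, so c = True.
In (¬c ∨ ¬e ∨ s ∨ w) only s is left, so s = True.
Set d = False.
All clauses satisfied.

r=T, d=F, s=T, e=T, h=F, c=T, w=F, b=T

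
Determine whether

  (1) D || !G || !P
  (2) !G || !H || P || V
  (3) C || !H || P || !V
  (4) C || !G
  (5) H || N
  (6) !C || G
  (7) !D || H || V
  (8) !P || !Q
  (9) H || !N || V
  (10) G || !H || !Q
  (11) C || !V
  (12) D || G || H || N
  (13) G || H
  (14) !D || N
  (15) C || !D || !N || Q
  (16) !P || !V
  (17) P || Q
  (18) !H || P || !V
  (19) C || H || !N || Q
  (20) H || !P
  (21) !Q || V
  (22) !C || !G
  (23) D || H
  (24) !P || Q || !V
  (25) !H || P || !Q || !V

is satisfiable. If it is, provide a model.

Q=F, N=F, D=F, C=F, V=F, G=F, P=T, H=T

Try Q = True:
  (!P || !Q) forces P = False.
  (!Q || V) forces V = True.
  (C || !V) forces C = True.
  (!C || G) forces G = True.
  clause (!C || !G) is falsified — backtrack.
So Q = False.
  then (P || Q) forces P = True.
  then (H || !P) forces H = True.
  then (!P || Q || !V) forces V = False.
Set N = False.
  then (!D || N) forces D = False.
  then (D || !G || !P) forces G = False.
  then (!C || G) forces C = False.
All clauses satisfied.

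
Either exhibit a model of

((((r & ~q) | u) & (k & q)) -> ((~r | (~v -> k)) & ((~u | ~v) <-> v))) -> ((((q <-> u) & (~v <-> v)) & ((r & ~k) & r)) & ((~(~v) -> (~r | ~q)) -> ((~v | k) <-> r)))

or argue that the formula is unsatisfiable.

v = True, r = False, q = True, k = True, u = True

  ((((r & ~q) | u) & (k & q)) -> ((~r | (~v -> k)) & ((~u | ~v) <-> v))) -> ((((q <-> u) & (~v <-> v)) & ((r & ~k) & r)) & ((~(~v) -> (~r | ~q)) -> ((~v | k) <-> r))) = True
    (((r & ~q) | u) & (k & q)) -> ((~r | (~v -> k)) & ((~u | ~v) <-> v)) = False
      ((r & ~q) | u) & (k & q) = True
        (r & ~q) | u = True
          r & ~q = False
            ~q = False
        k & q = True
      (~r | (~v -> k)) & ((~u | ~v) <-> v) = False
        ~r | (~v -> k) = True
          ~r = True
          ~v -> k = True
            ~v = False
        (~u | ~v) <-> v = False
          ~u | ~v = False
            ~u = False
            ~v = False
    (((q <-> u) & (~v <-> v)) & ((r & ~k) & r)) & ((~(~v) -> (~r | ~q)) -> ((~v | k) <-> r)) = False
      ((q <-> u) & (~v <-> v)) & ((r & ~k) & r) = False
        (q <-> u) & (~v <-> v) = False
          q <-> u = True
          ~v <-> v = False
            ~v = False
        (r & ~k) & r = False
          r & ~k = False
            ~k = False
      (~(~v) -> (~r | ~q)) -> ((~v | k) <-> r) = False
        ~(~v) -> (~r | ~q) = True
          ~(~v) = True
            ~v = False
          ~r | ~q = True
            ~r = True
            ~q = False
        (~v | k) <-> r = False
          ~v | k = True
            ~v = False
The formula evaluates to True.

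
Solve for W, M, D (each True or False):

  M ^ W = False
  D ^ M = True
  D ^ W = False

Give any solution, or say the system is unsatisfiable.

UNSATISFIABLE

Adding constraints 1, 2, 3 mod 2: every variable appears an even number of times on the left, so the left side is 0.
But the right sides sum to 1 (mod 2). 0 ≠ 1 — the system is inconsistent.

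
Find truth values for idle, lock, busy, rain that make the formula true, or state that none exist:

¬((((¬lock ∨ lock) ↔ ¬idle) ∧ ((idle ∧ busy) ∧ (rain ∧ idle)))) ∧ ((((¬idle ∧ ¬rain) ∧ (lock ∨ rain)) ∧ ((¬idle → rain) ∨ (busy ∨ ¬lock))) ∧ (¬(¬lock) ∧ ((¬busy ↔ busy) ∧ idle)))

No satisfying assignment exists.

The conjunct ¬busy ↔ busy is unsatisfiable on its own:
  busy=F: evaluates to False.
  busy=T: evaluates to False.
So the whole conjunction is unsatisfiable.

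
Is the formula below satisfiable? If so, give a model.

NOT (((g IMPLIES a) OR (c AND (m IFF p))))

p = False; g = True; a = False; c = True; m = True

  NOT (((g IMPLIES a) OR (c AND (m IFF p)))) = True
    (g IMPLIES a) OR (c AND (m IFF p)) = False
      g IMPLIES a = False
      c AND (m IFF p) = False
        m IFF p = False
The formula evaluates to True.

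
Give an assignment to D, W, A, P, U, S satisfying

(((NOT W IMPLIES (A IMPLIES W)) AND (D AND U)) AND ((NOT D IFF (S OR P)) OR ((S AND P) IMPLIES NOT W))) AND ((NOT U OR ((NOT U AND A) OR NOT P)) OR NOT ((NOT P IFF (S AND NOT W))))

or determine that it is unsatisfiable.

D: True, W: False, A: False, P: False, U: True, S: True

  ((NOT W IMPLIES (A IMPLIES W)) AND (D AND U)) AND ((NOT D IFF (S OR P)) OR ((S AND P) IMPLIES NOT W)) = True
    (NOT W IMPLIES (A IMPLIES W)) AND (D AND U) = True
      NOT W IMPLIES (A IMPLIES W) = True
        NOT W = True
        A IMPLIES W = True
      D AND U = True
    (NOT D IFF (S OR P)) OR ((S AND P) IMPLIES NOT W) = True
      NOT D IFF (S OR P) = False
        NOT D = False
        S OR P = True
      (S AND P) IMPLIES NOT W = True
        S AND P = False
        NOT W = True
  (NOT U OR ((NOT U AND A) OR NOT P)) OR NOT ((NOT P IFF (S AND NOT W))) = True
    NOT U OR ((NOT U AND A) OR NOT P) = True
      NOT U = False
      (NOT U AND A) OR NOT P = True
        NOT U AND A = False
          NOT U = False
        NOT P = True
    NOT ((NOT P IFF (S AND NOT W))) = False
      NOT P IFF (S AND NOT W) = True
        NOT P = True
        S AND NOT W = True
          NOT W = True
Both conjuncts True, so the formula holds.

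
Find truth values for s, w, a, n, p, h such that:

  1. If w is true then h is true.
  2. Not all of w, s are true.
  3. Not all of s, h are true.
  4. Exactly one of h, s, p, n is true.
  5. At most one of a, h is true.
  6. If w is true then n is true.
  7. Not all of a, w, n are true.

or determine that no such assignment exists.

s: True; w: False; a: False; n: False; p: False; h: False

  (1) w=F ⇒ h: vacuous ✓
  (2) {w, s}: 1/2 true — not all ✓
  (3) {s, h}: 1/2 true — not all ✓
  (4) {h, s, p, n}: 1 true — exactly one ✓
  (5) {a, h}: 0 true — at most one ✓
  (6) w=F ⇒ n: vacuous ✓
  (7) {a, w, n}: 0/3 true — not all ✓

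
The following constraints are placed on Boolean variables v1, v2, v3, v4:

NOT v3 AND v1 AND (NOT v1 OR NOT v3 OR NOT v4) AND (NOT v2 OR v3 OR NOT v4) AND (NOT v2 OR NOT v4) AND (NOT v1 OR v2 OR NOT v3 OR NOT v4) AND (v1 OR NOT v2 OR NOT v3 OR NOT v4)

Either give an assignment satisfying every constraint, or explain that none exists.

v1 = True, v2 = False, v3 = False, v4 = True

Unit clause (NOT v3) forces v3 = False.
Unit clause (v1) forces v1 = True.
Set v2 = False.
Set v4 = True.
Check each clause:
  (NOT v3): NOT v3 holds.
  (v1): v1 holds.
  (NOT v1 OR NOT v3 OR NOT v4): NOT v3 holds.
  (NOT v2 OR v3 OR NOT v4): NOT v2 holds.
  (NOT v2 OR NOT v4): NOT v2 holds.
  (NOT v1 OR v2 OR NOT v3 OR NOT v4): NOT v3 holds.
  (v1 OR NOT v2 OR NOT v3 OR NOT v4): v1 holds.
All clauses satisfied.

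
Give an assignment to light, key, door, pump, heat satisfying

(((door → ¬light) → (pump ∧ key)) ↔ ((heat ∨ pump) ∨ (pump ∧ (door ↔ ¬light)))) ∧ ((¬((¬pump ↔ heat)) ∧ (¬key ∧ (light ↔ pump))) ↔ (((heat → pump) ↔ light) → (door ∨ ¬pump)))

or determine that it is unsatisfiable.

light=F; key=F; door=T; pump=F; heat=F

  ((door → ¬light) → (pump ∧ key)) ↔ ((heat ∨ pump) ∨ (pump ∧ (door ↔ ¬light))) = True
    (door → ¬light) → (pump ∧ key) = False
      door → ¬light = True
        ¬light = True
      pump ∧ key = False
    (heat ∨ pump) ∨ (pump ∧ (door ↔ ¬light)) = False
      heat ∨ pump = False
      pump ∧ (door ↔ ¬light) = False
        door ↔ ¬light = True
          ¬light = True
  (¬((¬pump ↔ heat)) ∧ (¬key ∧ (light ↔ pump))) ↔ (((heat → pump) ↔ light) → (door ∨ ¬pump)) = True
    ¬((¬pump ↔ heat)) ∧ (¬key ∧ (light ↔ pump)) = True
      ¬((¬pump ↔ heat)) = True
        ¬pump ↔ heat = False
          ¬pump = True
      ¬key ∧ (light ↔ pump) = True
        ¬key = True
        light ↔ pump = True
    ((heat → pump) ↔ light) → (door ∨ ¬pump) = True
      (heat → pump) ↔ light = False
        heat → pump = True
      door ∨ ¬pump = True
        ¬pump = True
Both conjuncts True, so the formula holds.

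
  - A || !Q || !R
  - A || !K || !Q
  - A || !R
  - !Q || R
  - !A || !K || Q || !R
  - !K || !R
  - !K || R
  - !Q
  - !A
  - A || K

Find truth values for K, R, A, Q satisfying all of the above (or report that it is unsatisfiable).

No satisfying assignment exists.

Case K = True:
  (!K || !R) forces R = False.
  Clause (!K || R) is falsified — contradiction.
Case K = False:
  (!Q) forces Q = False.
  (!A) forces A = False.
  Clause (A || K) is falsified — contradiction.
Both cases fail, so the formula is unsatisfiable.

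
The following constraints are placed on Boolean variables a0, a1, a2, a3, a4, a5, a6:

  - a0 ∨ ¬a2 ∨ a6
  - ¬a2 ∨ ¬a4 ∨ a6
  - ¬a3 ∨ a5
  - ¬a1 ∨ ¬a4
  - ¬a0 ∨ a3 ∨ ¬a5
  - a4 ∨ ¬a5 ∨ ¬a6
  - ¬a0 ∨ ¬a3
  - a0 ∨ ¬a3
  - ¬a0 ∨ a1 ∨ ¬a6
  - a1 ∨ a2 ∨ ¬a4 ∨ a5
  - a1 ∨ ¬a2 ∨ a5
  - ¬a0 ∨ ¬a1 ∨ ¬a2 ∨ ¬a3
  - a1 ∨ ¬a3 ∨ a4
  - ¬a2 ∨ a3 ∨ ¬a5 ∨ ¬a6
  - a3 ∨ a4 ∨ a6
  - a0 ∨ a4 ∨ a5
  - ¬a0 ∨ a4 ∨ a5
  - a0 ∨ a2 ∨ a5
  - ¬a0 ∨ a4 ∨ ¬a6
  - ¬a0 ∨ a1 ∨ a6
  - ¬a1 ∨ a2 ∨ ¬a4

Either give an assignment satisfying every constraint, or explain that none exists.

Set a0 = False.
  then (a0 ∨ ¬a3) forces a3 = False.
Try a1 = True:
  (¬a1 ∨ ¬a4) forces a4 = False.
  (a3 ∨ a4 ∨ a6) forces a6 = True.
  (a4 ∨ ¬a5 ∨ ¬a6) forces a5 = False.
  clause (a0 ∨ a4 ∨ a5) is falsified — backtrack.
So a1 = False.
Set a2 = False.
  then (a0 ∨ a2 ∨ a5) forces a5 = True.
Set a4 = True.
Set a6 = False.
All clauses satisfied.

a0 = False, a1 = False, a2 = False, a3 = False, a4 = True, a5 = True, a6 = False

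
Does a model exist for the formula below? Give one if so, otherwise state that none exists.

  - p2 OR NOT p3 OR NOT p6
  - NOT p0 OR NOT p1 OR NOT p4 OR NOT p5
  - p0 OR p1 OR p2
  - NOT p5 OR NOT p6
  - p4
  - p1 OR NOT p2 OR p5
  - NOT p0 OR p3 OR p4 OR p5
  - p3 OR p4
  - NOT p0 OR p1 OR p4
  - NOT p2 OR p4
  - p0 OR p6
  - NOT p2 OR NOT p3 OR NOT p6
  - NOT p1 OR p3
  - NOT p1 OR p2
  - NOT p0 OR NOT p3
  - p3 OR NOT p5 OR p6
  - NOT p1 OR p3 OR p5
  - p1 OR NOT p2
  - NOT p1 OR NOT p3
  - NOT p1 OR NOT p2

p0: True, p1: False, p2: False, p3: False, p4: True, p5: False, p6: True

Unit clause (p4) forces p4 = True.
Set p0 = True.
  then (NOT p0 OR NOT p3) forces p3 = False.
  then (NOT p1 OR p3) forces p1 = False.
  then (p1 OR NOT p2) forces p2 = False.
Set p5 = False.
Set p6 = True.
All clauses satisfied.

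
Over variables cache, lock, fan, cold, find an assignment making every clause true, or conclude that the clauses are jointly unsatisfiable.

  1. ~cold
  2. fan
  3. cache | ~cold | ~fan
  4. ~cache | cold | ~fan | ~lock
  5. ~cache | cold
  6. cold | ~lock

Unit clause (~cold) forces cold = False.
Unit clause (fan) forces fan = True.
In (~cache | cold) only ~cache is left, so cache = False.
In (cold | ~lock) only ~lock is left, so lock = False.
Check each clause:
  (~cold): ~cold holds.
  (fan): fan holds.
  (cache | ~cold | ~fan): ~cold holds.
  (~cache | cold | ~fan | ~lock): ~cache holds.
  (~cache | cold): ~cache holds.
  (cold | ~lock): ~lock holds.
All clauses satisfied.

cache = False, lock = False, fan = True, cold = False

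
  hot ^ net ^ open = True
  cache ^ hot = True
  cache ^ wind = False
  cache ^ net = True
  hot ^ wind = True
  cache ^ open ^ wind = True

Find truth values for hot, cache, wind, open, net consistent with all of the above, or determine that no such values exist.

hot = False; cache = True; wind = True; open = True; net = False

hot ^ net ^ open = F ^ F ^ T = True ✓
cache ^ hot = T ^ F = True ✓
cache ^ wind = T ^ T = False ✓
cache ^ net = T ^ F = True ✓
hot ^ wind = F ^ T = True ✓
cache ^ open ^ wind = T ^ T ^ T = True ✓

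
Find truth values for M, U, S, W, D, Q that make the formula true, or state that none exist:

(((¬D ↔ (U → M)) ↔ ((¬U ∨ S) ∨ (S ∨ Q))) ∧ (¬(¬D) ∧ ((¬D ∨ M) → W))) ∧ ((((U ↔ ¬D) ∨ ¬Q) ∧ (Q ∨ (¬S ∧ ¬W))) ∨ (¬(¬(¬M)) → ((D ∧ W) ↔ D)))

M=F, U=T, S=T, W=T, D=T, Q=F

  ((¬D ↔ (U → M)) ↔ ((¬U ∨ S) ∨ (S ∨ Q))) ∧ (¬(¬D) ∧ ((¬D ∨ M) → W)) = True
    (¬D ↔ (U → M)) ↔ ((¬U ∨ S) ∨ (S ∨ Q)) = True
      ¬D ↔ (U → M) = True
        ¬D = False
        U → M = False
      (¬U ∨ S) ∨ (S ∨ Q) = True
        ¬U ∨ S = True
          ¬U = False
        S ∨ Q = True
    ¬(¬D) ∧ ((¬D ∨ M) → W) = True
      ¬(¬D) = True
        ¬D = False
      (¬D ∨ M) → W = True
        ¬D ∨ M = False
          ¬D = False
  (((U ↔ ¬D) ∨ ¬Q) ∧ (Q ∨ (¬S ∧ ¬W))) ∨ (¬(¬(¬M)) → ((D ∧ W) ↔ D)) = True
    ((U ↔ ¬D) ∨ ¬Q) ∧ (Q ∨ (¬S ∧ ¬W)) = False
      (U ↔ ¬D) ∨ ¬Q = True
        U ↔ ¬D = False
          ¬D = False
        ¬Q = True
      Q ∨ (¬S ∧ ¬W) = False
        ¬S ∧ ¬W = False
          ¬S = False
          ¬W = False
    ¬(¬(¬M)) → ((D ∧ W) ↔ D) = True
      ¬(¬(¬M)) = True
        ¬(¬M) = False
          ¬M = True
      (D ∧ W) ↔ D = True
        D ∧ W = True
Both conjuncts True, so the formula holds.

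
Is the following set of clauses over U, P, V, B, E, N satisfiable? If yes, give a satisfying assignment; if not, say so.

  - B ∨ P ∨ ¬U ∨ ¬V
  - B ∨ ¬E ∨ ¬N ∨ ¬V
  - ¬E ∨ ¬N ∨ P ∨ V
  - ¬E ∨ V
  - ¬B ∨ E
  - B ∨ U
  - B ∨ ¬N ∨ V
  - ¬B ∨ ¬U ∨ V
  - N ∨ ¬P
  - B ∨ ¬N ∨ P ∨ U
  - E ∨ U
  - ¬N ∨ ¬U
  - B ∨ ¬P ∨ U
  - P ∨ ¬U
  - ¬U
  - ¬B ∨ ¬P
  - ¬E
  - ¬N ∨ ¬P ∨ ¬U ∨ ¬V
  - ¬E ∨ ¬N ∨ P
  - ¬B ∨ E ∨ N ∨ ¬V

The formula is unsatisfiable.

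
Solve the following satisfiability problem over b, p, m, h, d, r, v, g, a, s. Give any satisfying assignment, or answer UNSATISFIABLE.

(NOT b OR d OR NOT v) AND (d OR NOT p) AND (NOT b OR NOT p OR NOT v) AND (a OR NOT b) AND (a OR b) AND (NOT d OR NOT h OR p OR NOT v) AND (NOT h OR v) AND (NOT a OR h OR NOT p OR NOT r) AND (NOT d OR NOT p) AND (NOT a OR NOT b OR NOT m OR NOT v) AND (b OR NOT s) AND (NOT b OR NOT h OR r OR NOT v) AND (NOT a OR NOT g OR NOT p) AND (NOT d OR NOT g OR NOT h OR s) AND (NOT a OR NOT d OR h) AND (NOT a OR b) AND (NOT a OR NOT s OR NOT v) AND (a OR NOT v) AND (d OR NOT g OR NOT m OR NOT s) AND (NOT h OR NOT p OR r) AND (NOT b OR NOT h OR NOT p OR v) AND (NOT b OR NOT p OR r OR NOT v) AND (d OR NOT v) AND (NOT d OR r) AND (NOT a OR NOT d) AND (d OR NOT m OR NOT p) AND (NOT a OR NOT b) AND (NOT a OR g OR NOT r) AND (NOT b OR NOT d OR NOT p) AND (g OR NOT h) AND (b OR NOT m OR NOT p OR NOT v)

Case b = True:
  (a OR NOT b) forces a = True.
  Clause (NOT a OR NOT b) is falsified — contradiction.
Case b = False:
  (a OR b) forces a = True.
  Clause (NOT a OR b) is falsified — contradiction.
Both cases fail, so the formula is unsatisfiable.

Unsatisfiable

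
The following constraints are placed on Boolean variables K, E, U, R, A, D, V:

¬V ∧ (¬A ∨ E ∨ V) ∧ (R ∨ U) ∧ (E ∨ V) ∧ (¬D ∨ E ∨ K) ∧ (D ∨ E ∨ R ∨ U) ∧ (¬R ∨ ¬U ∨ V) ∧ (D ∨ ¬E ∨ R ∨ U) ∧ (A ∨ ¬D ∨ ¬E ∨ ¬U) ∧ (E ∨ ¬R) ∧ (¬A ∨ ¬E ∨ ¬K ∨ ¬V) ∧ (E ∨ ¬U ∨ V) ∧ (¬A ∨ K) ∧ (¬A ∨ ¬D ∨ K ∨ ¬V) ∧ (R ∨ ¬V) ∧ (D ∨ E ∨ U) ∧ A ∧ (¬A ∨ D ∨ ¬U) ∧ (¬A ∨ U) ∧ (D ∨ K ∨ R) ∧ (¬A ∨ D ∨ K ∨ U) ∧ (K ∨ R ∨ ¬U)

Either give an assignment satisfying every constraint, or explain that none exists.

Unit clause (¬V) forces V = False.
In (E ∨ V) only E is left, so E = True.
Unit clause (A) forces A = True.
In (¬A ∨ U) only U is left, so U = True.
In (¬R ∨ ¬U ∨ V) only ¬R is left, so R = False.
In (¬A ∨ K) only K is left, so K = True.
In (¬A ∨ D ∨ ¬U) only D is left, so D = True.
All clauses satisfied.

K = True; E = True; U = True; R = False; A = True; D = True; V = False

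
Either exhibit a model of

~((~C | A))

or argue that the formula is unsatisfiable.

A=F, C=T

  ~((~C | A)) = True
    ~C | A = False
      ~C = False
The formula evaluates to True.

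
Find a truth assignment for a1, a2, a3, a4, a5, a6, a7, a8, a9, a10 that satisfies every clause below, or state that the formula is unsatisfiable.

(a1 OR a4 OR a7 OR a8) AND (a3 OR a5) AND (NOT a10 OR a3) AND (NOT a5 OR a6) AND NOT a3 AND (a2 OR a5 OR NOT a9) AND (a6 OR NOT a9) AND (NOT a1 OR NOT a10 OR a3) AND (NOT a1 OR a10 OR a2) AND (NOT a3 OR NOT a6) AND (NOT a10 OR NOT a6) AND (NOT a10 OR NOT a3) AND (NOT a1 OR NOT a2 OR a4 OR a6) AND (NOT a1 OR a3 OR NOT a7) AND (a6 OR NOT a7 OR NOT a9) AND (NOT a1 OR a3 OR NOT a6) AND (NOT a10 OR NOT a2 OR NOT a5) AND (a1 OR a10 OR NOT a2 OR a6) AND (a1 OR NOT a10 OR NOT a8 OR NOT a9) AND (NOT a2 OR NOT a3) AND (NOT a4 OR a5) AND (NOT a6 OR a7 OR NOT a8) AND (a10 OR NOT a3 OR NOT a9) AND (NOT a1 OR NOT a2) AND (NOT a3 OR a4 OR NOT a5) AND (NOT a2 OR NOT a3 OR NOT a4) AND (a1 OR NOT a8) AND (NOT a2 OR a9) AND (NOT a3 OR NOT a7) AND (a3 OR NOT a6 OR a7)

a1 = False; a2 = False; a3 = False; a4 = False; a5 = True; a6 = True; a7 = True; a8 = False; a9 = False; a10 = False

Unit clause (NOT a3) forces a3 = False.
In (a3 OR a5) only a5 is left, so a5 = True.
In (NOT a10 OR a3) only NOT a10 is left, so a10 = False.
In (NOT a5 OR a6) only a6 is left, so a6 = True.
In (NOT a1 OR a3 OR NOT a6) only NOT a1 is left, so a1 = False.
In (a1 OR NOT a8) only NOT a8 is left, so a8 = False.
In (a3 OR NOT a6 OR a7) only a7 is left, so a7 = True.
Set a2 = False.
Set a4 = False.
Set a9 = False.
All clauses satisfied.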